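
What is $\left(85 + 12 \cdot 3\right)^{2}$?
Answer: $14641$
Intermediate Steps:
$\left(85 + 12 \cdot 3\right)^{2} = \left(85 + 36\right)^{2} = 121^{2} = 14641$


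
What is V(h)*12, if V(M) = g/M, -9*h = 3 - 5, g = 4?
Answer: 216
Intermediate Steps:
h = 2/9 (h = -(3 - 5)/9 = -⅑*(-2) = 2/9 ≈ 0.22222)
V(M) = 4/M
V(h)*12 = (4/(2/9))*12 = (4*(9/2))*12 = 18*12 = 216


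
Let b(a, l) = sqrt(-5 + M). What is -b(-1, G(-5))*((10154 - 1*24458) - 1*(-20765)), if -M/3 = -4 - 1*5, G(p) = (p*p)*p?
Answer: -6461*sqrt(22) ≈ -30305.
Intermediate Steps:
G(p) = p**3 (G(p) = p**2*p = p**3)
M = 27 (M = -3*(-4 - 1*5) = -3*(-4 - 5) = -3*(-9) = 27)
b(a, l) = sqrt(22) (b(a, l) = sqrt(-5 + 27) = sqrt(22))
-b(-1, G(-5))*((10154 - 1*24458) - 1*(-20765)) = -sqrt(22)*((10154 - 1*24458) - 1*(-20765)) = -sqrt(22)*((10154 - 24458) + 20765) = -sqrt(22)*(-14304 + 20765) = -sqrt(22)*6461 = -6461*sqrt(22)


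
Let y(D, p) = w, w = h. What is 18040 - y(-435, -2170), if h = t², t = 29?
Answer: 17199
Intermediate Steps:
h = 841 (h = 29² = 841)
w = 841
y(D, p) = 841
18040 - y(-435, -2170) = 18040 - 1*841 = 18040 - 841 = 17199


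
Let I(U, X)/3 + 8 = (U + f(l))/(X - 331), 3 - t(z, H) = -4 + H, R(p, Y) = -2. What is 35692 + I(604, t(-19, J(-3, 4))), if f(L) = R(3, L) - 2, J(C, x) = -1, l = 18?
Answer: 11518964/323 ≈ 35662.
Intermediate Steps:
t(z, H) = 7 - H (t(z, H) = 3 - (-4 + H) = 3 + (4 - H) = 7 - H)
f(L) = -4 (f(L) = -2 - 2 = -4)
I(U, X) = -24 + 3*(-4 + U)/(-331 + X) (I(U, X) = -24 + 3*((U - 4)/(X - 331)) = -24 + 3*((-4 + U)/(-331 + X)) = -24 + 3*(-4 + U)/(-331 + X))
35692 + I(604, t(-19, J(-3, 4))) = 35692 + 3*(2644 + 604 - 8*(7 - 1*(-1)))/(-331 + (7 - 1*(-1))) = 35692 + 3*(2644 + 604 - 8*(7 + 1))/(-331 + (7 + 1)) = 35692 + 3*(2644 + 604 - 8*8)/(-331 + 8) = 35692 + 3*(2644 + 604 - 64)/(-323) = 35692 + 3*(-1/323)*3184 = 35692 - 9552/323 = 11518964/323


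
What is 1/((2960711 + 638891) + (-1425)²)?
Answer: 1/5630227 ≈ 1.7761e-7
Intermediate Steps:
1/((2960711 + 638891) + (-1425)²) = 1/(3599602 + 2030625) = 1/5630227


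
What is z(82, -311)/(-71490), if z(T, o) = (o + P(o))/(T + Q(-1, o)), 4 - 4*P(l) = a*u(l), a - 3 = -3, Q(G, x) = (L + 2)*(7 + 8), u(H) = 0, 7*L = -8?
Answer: 217/4746936 ≈ 4.5714e-5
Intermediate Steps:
L = -8/7 (L = (⅐)*(-8) = -8/7 ≈ -1.1429)
Q(G, x) = 90/7 (Q(G, x) = (-8/7 + 2)*(7 + 8) = (6/7)*15 = 90/7)
a = 0 (a = 3 - 3 = 0)
P(l) = 1 (P(l) = 1 - 0*0 = 1 - ¼*0 = 1 + 0 = 1)
z(T, o) = (1 + o)/(90/7 + T) (z(T, o) = (o + 1)/(T + 90/7) = (1 + o)/(90/7 + T))
z(82, -311)/(-71490) = (7*(1 - 311)/(90 + 7*82))/(-71490) = (7*(-310)/(90 + 574))*(-1/71490) = (7*(-310)/664)*(-1/71490) = (7*(1/664)*(-310))*(-1/71490) = -1085/332*(-1/71490) = 217/4746936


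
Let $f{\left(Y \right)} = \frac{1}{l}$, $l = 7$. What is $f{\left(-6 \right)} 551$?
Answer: $\frac{551}{7} \approx 78.714$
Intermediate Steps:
$f{\left(Y \right)} = \frac{1}{7}$
$f{\left(-6 \right)} 551 = \frac{1}{7} \cdot 551 = \frac{551}{7}$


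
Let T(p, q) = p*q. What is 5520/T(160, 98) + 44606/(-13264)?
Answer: -978445/324968 ≈ -3.0109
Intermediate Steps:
5520/T(160, 98) + 44606/(-13264) = 5520/((160*98)) + 44606/(-13264) = 5520/15680 + 44606*(-1/13264) = 5520*(1/15680) - 22303/6632 = 69/196 - 22303/6632 = -978445/324968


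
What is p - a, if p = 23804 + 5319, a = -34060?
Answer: 63183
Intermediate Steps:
p = 29123
p - a = 29123 - 1*(-34060) = 29123 + 34060 = 63183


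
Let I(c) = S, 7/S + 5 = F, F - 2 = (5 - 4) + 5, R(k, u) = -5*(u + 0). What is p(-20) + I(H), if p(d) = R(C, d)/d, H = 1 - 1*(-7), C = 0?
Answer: -8/3 ≈ -2.6667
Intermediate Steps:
R(k, u) = -5*u
H = 8 (H = 1 + 7 = 8)
F = 8 (F = 2 + ((5 - 4) + 5) = 2 + (1 + 5) = 2 + 6 = 8)
S = 7/3 (S = 7/(-5 + 8) = 7/3 ≈ 2.3333)
p(d) = -5 (p(d) = (-5*d)/d = -5)
I(c) = 7/3
p(-20) + I(H) = -5 + 7/3 = -8/3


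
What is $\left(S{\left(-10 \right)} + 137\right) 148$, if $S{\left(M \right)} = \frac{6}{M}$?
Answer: $\frac{100936}{5} \approx 20187.0$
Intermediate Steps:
$\left(S{\left(-10 \right)} + 137\right) 148 = \left(\frac{6}{-10} + 137\right) 148 = \left(6 \left(- \frac{1}{10}\right) + 137\right) 148 = \left(- \frac{3}{5} + 137\right) 148 = \frac{682}{5} \cdot 148 = \frac{100936}{5}$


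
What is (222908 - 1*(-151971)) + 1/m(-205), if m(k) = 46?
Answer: 17244435/46 ≈ 3.7488e+5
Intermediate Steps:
(222908 - 1*(-151971)) + 1/m(-205) = (222908 - 1*(-151971)) + 1/46 = (222908 + 151971) + 1/46 = 374879 + 1/46 = 17244435/46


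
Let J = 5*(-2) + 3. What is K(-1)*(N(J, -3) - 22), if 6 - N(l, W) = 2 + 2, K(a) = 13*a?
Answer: 260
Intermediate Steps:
J = -7 (J = -10 + 3 = -7)
N(l, W) = 2 (N(l, W) = 6 - (2 + 2) = 6 - 1*4 = 6 - 4 = 2)
K(-1)*(N(J, -3) - 22) = (13*(-1))*(2 - 22) = -13*(-20) = 260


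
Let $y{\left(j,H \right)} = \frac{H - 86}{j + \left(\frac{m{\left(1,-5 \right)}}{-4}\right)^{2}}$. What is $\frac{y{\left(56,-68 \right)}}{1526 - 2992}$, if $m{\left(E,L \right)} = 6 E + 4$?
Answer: $\frac{308}{182517} \approx 0.0016875$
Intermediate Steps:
$m{\left(E,L \right)} = 4 + 6 E$
$y{\left(j,H \right)} = \frac{-86 + H}{\frac{25}{4} + j}$ ($y{\left(j,H \right)} = \frac{H - 86}{j + \left(\frac{4 + 6 \cdot 1}{-4}\right)^{2}} = \frac{-86 + H}{j + \left(\left(4 + 6\right) \left(- \frac{1}{4}\right)\right)^{2}} = \frac{-86 + H}{j + \left(10 \left(- \frac{1}{4}\right)\right)^{2}} = \frac{-86 + H}{j + \left(- \frac{5}{2}\right)^{2}} = \frac{-86 + H}{j + \frac{25}{4}} = \frac{-86 + H}{\frac{25}{4} + j}$)
$\frac{y{\left(56,-68 \right)}}{1526 - 2992} = \frac{4 \frac{1}{25 + 4 \cdot 56} \left(-86 - 68\right)}{1526 - 2992} = \frac{4 \frac{1}{25 + 224} \left(-154\right)}{-1466} = 4 \cdot \frac{1}{249} \left(-154\right) \left(- \frac{1}{1466}\right) = \left(- \frac{616}{249}\right) \left(- \frac{1}{1466}\right) = \frac{308}{182517}$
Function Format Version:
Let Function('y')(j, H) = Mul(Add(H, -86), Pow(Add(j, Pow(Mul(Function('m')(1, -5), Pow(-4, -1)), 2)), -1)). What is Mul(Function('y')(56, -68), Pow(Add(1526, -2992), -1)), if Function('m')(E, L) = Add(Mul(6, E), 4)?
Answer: Rational(308, 182517) ≈ 0.0016875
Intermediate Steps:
Function('m')(E, L) = Add(4, Mul(6, E))
Function('y')(j, H) = Mul(Pow(Add(Rational(25, 4), j), -1), Add(-86, H)) (Function('y')(j, H) = Mul(Add(H, -86), Pow(Add(j, Pow(Mul(Add(4, Mul(6, 1)), Pow(-4, -1)), 2)), -1)) = Mul(Add(-86, H), Pow(Add(j, Pow(Mul(Add(4, 6), Rational(-1, 4)), 2)), -1)) = Mul(Add(-86, H), Pow(Add(j, Pow(Mul(10, Rational(-1, 4)), 2)), -1)) = Mul(Add(-86, H), Pow(Add(j, Pow(Rational(-5, 2), 2)), -1)) = Mul(Add(-86, H), Pow(Add(j, Rational(25, 4)), -1)) = Mul(Add(-86, H), Pow(Add(Rational(25, 4), j), -1)) = Mul(Pow(Add(Rational(25, 4), j), -1), Add(-86, H)))
Mul(Function('y')(56, -68), Pow(Add(1526, -2992), -1)) = Mul(Mul(4, Pow(Add(25, Mul(4, 56)), -1), Add(-86, -68)), Pow(Add(1526, -2992), -1)) = Mul(Mul(4, Pow(Add(25, 224), -1), -154), Pow(-1466, -1)) = Mul(Mul(4, Pow(249, -1), -154), Rational(-1, 1466)) = Mul(Mul(4, Rational(1, 249), -154), Rational(-1, 1466)) = Mul(Rational(-616, 249), Rational(-1, 1466)) = Rational(308, 182517)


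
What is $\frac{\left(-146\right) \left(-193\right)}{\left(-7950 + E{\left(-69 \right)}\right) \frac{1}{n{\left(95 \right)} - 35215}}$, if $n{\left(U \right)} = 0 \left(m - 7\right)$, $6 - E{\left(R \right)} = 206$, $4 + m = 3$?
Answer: $\frac{99228827}{815} \approx 1.2175 \cdot 10^{5}$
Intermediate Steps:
$m = -1$ ($m = -4 + 3 = -1$)
$E{\left(R \right)} = -200$ ($E{\left(R \right)} = 6 - 206 = -200$)
$n{\left(U \right)} = 0$ ($n{\left(U \right)} = 0 \left(-1 - 7\right) = 0 \left(-8\right) = 0$)
$\frac{\left(-146\right) \left(-193\right)}{\left(-7950 + E{\left(-69 \right)}\right) \frac{1}{n{\left(95 \right)} - 35215}} = \frac{\left(-146\right) \left(-193\right)}{\left(-7950 - 200\right) \frac{1}{0 - 35215}} = \frac{28178}{\left(-8150\right) \frac{1}{-35215}} = \frac{28178}{\left(-8150\right) \left(- \frac{1}{35215}\right)} = \frac{28178}{\frac{1630}{7043}} = 28178 \cdot \frac{7043}{1630} = \frac{99228827}{815}$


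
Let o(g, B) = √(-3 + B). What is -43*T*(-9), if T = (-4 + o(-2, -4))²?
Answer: 3483 - 3096*I*√7 ≈ 3483.0 - 8191.2*I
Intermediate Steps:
T = (-4 + I*√7)² (T = (-4 + √(-3 - 4))² = (-4 + √(-7))² = (-4 + I*√7)² ≈ 9.0 - 21.166*I)
-43*T*(-9) = -43*(4 - I*√7)²*(-9) = 387*(4 - I*√7)²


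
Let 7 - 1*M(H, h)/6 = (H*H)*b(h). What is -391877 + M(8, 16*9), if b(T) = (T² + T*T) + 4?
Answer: -16318619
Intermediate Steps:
b(T) = 4 + 2*T² (b(T) = (T² + T²) + 4 = 2*T² + 4 = 4 + 2*T²)
M(H, h) = 42 - 6*H²*(4 + 2*h²) (M(H, h) = 42 - 6*H*H*(4 + 2*h²) = 42 - 6*H²*(4 + 2*h²))
-391877 + M(8, 16*9) = -391877 + (42 + 12*8²*(-2 - (16*9)²)) = -391877 + (42 + 12*64*(-2 - 1*144²)) = -391877 + (42 + 12*64*(-2 - 1*20736)) = -391877 + (42 + 12*64*(-2 - 20736)) = -391877 + (42 + 12*64*(-20738)) = -391877 + (42 - 15926784) = -391877 - 15926742 = -16318619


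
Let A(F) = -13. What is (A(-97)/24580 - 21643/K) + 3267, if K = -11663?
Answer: 937104089501/286676540 ≈ 3268.9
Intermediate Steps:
(A(-97)/24580 - 21643/K) + 3267 = (-13/24580 - 21643/(-11663)) + 3267 = (-13*1/24580 - 21643*(-1/11663)) + 3267 = (-13/24580 + 21643/11663) + 3267 = 531833321/286676540 + 3267 = 937104089501/286676540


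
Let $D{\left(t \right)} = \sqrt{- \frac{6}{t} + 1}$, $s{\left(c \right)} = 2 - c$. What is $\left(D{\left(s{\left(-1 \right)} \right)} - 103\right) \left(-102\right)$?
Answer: $10506 - 102 i \approx 10506.0 - 102.0 i$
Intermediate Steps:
$D{\left(t \right)} = \sqrt{1 - \frac{6}{t}}$
$\left(D{\left(s{\left(-1 \right)} \right)} - 103\right) \left(-102\right) = \left(\sqrt{\frac{-6 + \left(2 - -1\right)}{2 - -1}} - 103\right) \left(-102\right) = \left(\sqrt{\frac{-6 + \left(2 + 1\right)}{2 + 1}} - 103\right) \left(-102\right) = \left(\sqrt{\frac{-6 + 3}{3}} - 103\right) \left(-102\right) = \left(\sqrt{\frac{1}{3} \left(-3\right)} - 103\right) \left(-102\right) = \left(\sqrt{-1} - 103\right) \left(-102\right) = \left(i - 103\right) \left(-102\right) = \left(-103 + i\right) \left(-102\right) = 10506 - 102 i$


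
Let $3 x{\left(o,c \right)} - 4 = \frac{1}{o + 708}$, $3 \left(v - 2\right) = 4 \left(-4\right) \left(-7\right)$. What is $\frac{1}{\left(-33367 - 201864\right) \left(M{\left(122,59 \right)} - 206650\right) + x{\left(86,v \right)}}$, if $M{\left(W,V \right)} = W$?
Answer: $\frac{794}{38573939647651} \approx 2.0584 \cdot 10^{-11}$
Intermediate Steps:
$v = \frac{118}{3}$ ($v = 2 + \frac{4 \left(-4\right) \left(-7\right)}{3} = 2 + \frac{\left(-16\right) \left(-7\right)}{3} = 2 + \frac{1}{3} \cdot 112 = 2 + \frac{112}{3} = \frac{118}{3} \approx 39.333$)
$x{\left(o,c \right)} = \frac{4}{3} + \frac{1}{3 \left(708 + o\right)}$ ($x{\left(o,c \right)} = \frac{4}{3} + \frac{1}{3 \left(o + 708\right)} = \frac{4}{3} + \frac{1}{3 \left(708 + o\right)}$)
$\frac{1}{\left(-33367 - 201864\right) \left(M{\left(122,59 \right)} - 206650\right) + x{\left(86,v \right)}} = \frac{1}{\left(-33367 - 201864\right) \left(122 - 206650\right) + \frac{2833 + 4 \cdot 86}{3 \left(708 + 86\right)}} = \frac{1}{\left(-235231\right) \left(-206528\right) + \frac{2833 + 344}{3 \cdot 794}} = \frac{1}{48581787968 + \frac{1}{3} \cdot \frac{1}{794} \cdot 3177} = \frac{1}{48581787968 + \frac{1059}{794}} = \frac{1}{\frac{38573939647651}{794}} = \frac{794}{38573939647651}$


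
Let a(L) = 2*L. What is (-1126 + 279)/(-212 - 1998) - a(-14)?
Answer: 62727/2210 ≈ 28.383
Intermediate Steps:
(-1126 + 279)/(-212 - 1998) - a(-14) = (-1126 + 279)/(-212 - 1998) - 2*(-14) = -847/(-2210) - 1*(-28) = -847*(-1/2210) + 28 = 847/2210 + 28 = 62727/2210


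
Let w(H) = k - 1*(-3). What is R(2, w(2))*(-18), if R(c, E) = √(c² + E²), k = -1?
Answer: -36*√2 ≈ -50.912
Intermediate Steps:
w(H) = 2 (w(H) = -1 - 1*(-3) = -1 + 3 = 2)
R(c, E) = √(E² + c²)
R(2, w(2))*(-18) = √(2² + 2²)*(-18) = √(4 + 4)*(-18) = √8*(-18) = (2*√2)*(-18) = -36*√2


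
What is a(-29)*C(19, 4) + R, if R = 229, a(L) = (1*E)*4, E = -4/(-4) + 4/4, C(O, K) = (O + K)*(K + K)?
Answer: 1701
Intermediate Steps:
C(O, K) = 2*K*(K + O) (C(O, K) = (K + O)*(2*K) = 2*K*(K + O))
E = 2 (E = -4*(-¼) + 4*(¼) = 1 + 1 = 2)
a(L) = 8 (a(L) = (1*2)*4 = 2*4 = 8)
a(-29)*C(19, 4) + R = 8*(2*4*(4 + 19)) + 229 = 8*(2*4*23) + 229 = 8*184 + 229 = 1472 + 229 = 1701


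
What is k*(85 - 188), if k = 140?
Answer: -14420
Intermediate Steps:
k*(85 - 188) = 140*(85 - 188) = 140*(-103) = -14420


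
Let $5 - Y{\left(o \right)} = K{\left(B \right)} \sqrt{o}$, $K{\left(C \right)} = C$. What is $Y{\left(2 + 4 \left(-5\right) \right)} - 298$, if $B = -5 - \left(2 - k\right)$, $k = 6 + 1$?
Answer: $-293$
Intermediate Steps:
$k = 7$
$B = 0$ ($B = -5 - \left(2 - 7\right) = -5 - -5 = -5 + 5 = 0$)
$Y{\left(o \right)} = 5$ ($Y{\left(o \right)} = 5 - 0 \sqrt{o} = 5 - 0 = 5 + 0 = 5$)
$Y{\left(2 + 4 \left(-5\right) \right)} - 298 = 5 - 298 = -293$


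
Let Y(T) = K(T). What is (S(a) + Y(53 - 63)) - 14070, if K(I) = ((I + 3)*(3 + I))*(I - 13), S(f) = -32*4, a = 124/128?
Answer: -15325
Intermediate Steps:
a = 31/32 (a = 124*(1/128) = 31/32 ≈ 0.96875)
S(f) = -128
K(I) = (3 + I)**2*(-13 + I) (K(I) = ((3 + I)*(3 + I))*(-13 + I) = (3 + I)**2*(-13 + I))
Y(T) = (3 + T)**2*(-13 + T)
(S(a) + Y(53 - 63)) - 14070 = (-128 + (3 + (53 - 63))**2*(-13 + (53 - 63))) - 14070 = (-128 + (3 - 10)**2*(-13 - 10)) - 14070 = (-128 + (-7)**2*(-23)) - 14070 = (-128 + 49*(-23)) - 14070 = (-128 - 1127) - 14070 = -1255 - 14070 = -15325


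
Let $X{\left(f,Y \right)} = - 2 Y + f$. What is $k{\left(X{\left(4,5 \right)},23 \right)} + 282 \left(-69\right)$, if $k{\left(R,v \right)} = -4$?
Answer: $-19462$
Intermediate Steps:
$X{\left(f,Y \right)} = f - 2 Y$
$k{\left(X{\left(4,5 \right)},23 \right)} + 282 \left(-69\right) = -4 + 282 \left(-69\right) = -4 - 19458 = -19462$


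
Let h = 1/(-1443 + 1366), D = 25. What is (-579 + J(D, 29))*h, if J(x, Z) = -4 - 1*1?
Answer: 584/77 ≈ 7.5844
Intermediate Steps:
J(x, Z) = -5 (J(x, Z) = -4 - 1 = -5)
h = -1/77 (h = 1/(-77) = -1/77 ≈ -0.012987)
(-579 + J(D, 29))*h = (-579 - 5)*(-1/77) = -584*(-1/77) = 584/77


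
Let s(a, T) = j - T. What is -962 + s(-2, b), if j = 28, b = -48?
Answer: -886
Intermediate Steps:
s(a, T) = 28 - T
-962 + s(-2, b) = -962 + (28 - 1*(-48)) = -962 + (28 + 48) = -962 + 76 = -886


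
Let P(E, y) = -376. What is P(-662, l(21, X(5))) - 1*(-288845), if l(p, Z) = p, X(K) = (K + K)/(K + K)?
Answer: 288469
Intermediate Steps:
X(K) = 1 (X(K) = (2*K)/((2*K)) = (2*K)*(1/(2*K)) = 1)
P(-662, l(21, X(5))) - 1*(-288845) = -376 - 1*(-288845) = -376 + 288845 = 288469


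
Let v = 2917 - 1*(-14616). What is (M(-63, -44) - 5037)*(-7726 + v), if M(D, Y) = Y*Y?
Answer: -30411507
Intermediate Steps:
v = 17533 (v = 2917 + 14616 = 17533)
M(D, Y) = Y²
(M(-63, -44) - 5037)*(-7726 + v) = ((-44)² - 5037)*(-7726 + 17533) = (1936 - 5037)*9807 = -3101*9807 = -30411507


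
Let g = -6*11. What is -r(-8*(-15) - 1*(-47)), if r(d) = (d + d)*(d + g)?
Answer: -33734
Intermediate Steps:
g = -66
r(d) = 2*d*(-66 + d) (r(d) = (d + d)*(d - 66) = (2*d)*(-66 + d) = 2*d*(-66 + d))
-r(-8*(-15) - 1*(-47)) = -2*(-8*(-15) - 1*(-47))*(-66 + (-8*(-15) - 1*(-47))) = -2*(120 + 47)*(-66 + (120 + 47)) = -2*167*(-66 + 167) = -2*167*101 = -1*33734 = -33734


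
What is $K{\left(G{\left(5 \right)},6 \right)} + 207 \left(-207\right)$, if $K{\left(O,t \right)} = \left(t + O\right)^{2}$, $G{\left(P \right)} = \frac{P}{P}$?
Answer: $-42800$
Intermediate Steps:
$G{\left(P \right)} = 1$
$K{\left(O,t \right)} = \left(O + t\right)^{2}$
$K{\left(G{\left(5 \right)},6 \right)} + 207 \left(-207\right) = \left(1 + 6\right)^{2} + 207 \left(-207\right) = 7^{2} - 42849 = 49 - 42849 = -42800$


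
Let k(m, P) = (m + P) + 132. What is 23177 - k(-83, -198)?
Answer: 23326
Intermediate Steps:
k(m, P) = 132 + P + m (k(m, P) = (P + m) + 132 = 132 + P + m)
23177 - k(-83, -198) = 23177 - (132 - 198 - 83) = 23177 - 1*(-149) = 23177 + 149 = 23326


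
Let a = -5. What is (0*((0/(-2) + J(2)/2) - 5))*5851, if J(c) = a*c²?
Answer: 0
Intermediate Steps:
J(c) = -5*c²
(0*((0/(-2) + J(2)/2) - 5))*5851 = (0*((0/(-2) - 5*2²/2) - 5))*5851 = (0*((0*(-½) - 5*4*(½)) - 5))*5851 = (0*((0 - 20*½) - 5))*5851 = (0*((0 - 10) - 5))*5851 = (0*(-10 - 5))*5851 = (0*(-15))*5851 = 0*5851 = 0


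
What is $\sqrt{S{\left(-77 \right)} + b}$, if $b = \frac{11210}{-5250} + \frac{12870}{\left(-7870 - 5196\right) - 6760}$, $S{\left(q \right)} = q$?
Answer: $\frac{i \sqrt{86438399314029}}{1040865} \approx 8.9322 i$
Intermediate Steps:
$b = - \frac{14490848}{5204325}$ ($b = 11210 \left(- \frac{1}{5250}\right) + \frac{12870}{-13066 - 6760} = - \frac{1121}{525} + \frac{12870}{-19826} = - \frac{1121}{525} + 12870 \left(- \frac{1}{19826}\right) = - \frac{1121}{525} - \frac{6435}{9913} = - \frac{14490848}{5204325} \approx -2.7844$)
$\sqrt{S{\left(-77 \right)} + b} = \sqrt{-77 - \frac{14490848}{5204325}} = \sqrt{- \frac{415223873}{5204325}} = \frac{i \sqrt{86438399314029}}{1040865}$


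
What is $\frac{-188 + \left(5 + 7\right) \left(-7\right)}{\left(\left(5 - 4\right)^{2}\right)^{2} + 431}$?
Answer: $- \frac{17}{27} \approx -0.62963$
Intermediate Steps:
$\frac{-188 + \left(5 + 7\right) \left(-7\right)}{\left(\left(5 - 4\right)^{2}\right)^{2} + 431} = \frac{-188 + 12 \left(-7\right)}{\left(1^{2}\right)^{2} + 431} = \frac{-188 - 84}{1^{2} + 431} = - \frac{272}{1 + 431} = - \frac{272}{432} = \left(-272\right) \frac{1}{432} = - \frac{17}{27}$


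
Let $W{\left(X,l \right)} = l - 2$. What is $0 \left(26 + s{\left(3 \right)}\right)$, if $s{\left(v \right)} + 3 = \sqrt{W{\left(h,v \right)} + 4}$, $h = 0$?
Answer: $0$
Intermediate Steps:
$W{\left(X,l \right)} = -2 + l$
$s{\left(v \right)} = -3 + \sqrt{2 + v}$ ($s{\left(v \right)} = -3 + \sqrt{\left(-2 + v\right) + 4} = -3 + \sqrt{2 + v}$)
$0 \left(26 + s{\left(3 \right)}\right) = 0 \left(26 - \left(3 - \sqrt{2 + 3}\right)\right) = 0 \left(26 - \left(3 - \sqrt{5}\right)\right) = 0 \left(23 + \sqrt{5}\right) = 0$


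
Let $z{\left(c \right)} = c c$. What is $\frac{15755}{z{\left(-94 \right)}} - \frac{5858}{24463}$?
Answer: $\frac{333653277}{216155068} \approx 1.5436$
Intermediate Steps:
$z{\left(c \right)} = c^{2}$
$\frac{15755}{z{\left(-94 \right)}} - \frac{5858}{24463} = \frac{15755}{\left(-94\right)^{2}} - \frac{5858}{24463} = \frac{15755}{8836} - \frac{5858}{24463} = \frac{333653277}{216155068}$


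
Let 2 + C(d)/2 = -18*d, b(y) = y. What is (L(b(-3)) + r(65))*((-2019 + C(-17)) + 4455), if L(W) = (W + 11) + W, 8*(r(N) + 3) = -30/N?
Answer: 76861/13 ≈ 5912.4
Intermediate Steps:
r(N) = -3 - 15/(4*N) (r(N) = -3 + (-30/N)/8 = -3 - 15/(4*N))
L(W) = 11 + 2*W (L(W) = (11 + W) + W = 11 + 2*W)
C(d) = -4 - 36*d (C(d) = -4 + 2*(-18*d) = -4 - 36*d)
(L(b(-3)) + r(65))*((-2019 + C(-17)) + 4455) = ((11 + 2*(-3)) + (-3 - 15/4/65))*((-2019 + (-4 - 36*(-17))) + 4455) = ((11 - 6) + (-3 - 15/4*1/65))*((-2019 + (-4 + 612)) + 4455) = (5 + (-3 - 3/52))*((-2019 + 608) + 4455) = (5 - 159/52)*(-1411 + 4455) = (101/52)*3044 = 76861/13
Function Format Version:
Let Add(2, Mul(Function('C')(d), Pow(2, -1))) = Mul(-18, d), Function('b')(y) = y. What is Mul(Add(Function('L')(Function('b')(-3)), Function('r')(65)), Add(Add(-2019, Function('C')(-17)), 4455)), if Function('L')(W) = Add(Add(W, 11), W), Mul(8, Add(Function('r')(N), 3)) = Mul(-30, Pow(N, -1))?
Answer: Rational(76861, 13) ≈ 5912.4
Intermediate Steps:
Function('r')(N) = Add(-3, Mul(Rational(-15, 4), Pow(N, -1))) (Function('r')(N) = Add(-3, Mul(Rational(1, 8), Mul(-30, Pow(N, -1)))) = Add(-3, Mul(Rational(-15, 4), Pow(N, -1))))
Function('L')(W) = Add(11, Mul(2, W)) (Function('L')(W) = Add(Add(11, W), W) = Add(11, Mul(2, W)))
Function('C')(d) = Add(-4, Mul(-36, d)) (Function('C')(d) = Add(-4, Mul(2, Mul(-18, d))) = Add(-4, Mul(-36, d)))
Mul(Add(Function('L')(Function('b')(-3)), Function('r')(65)), Add(Add(-2019, Function('C')(-17)), 4455)) = Mul(Add(Add(11, Mul(2, -3)), Add(-3, Mul(Rational(-15, 4), Pow(65, -1)))), Add(Add(-2019, Add(-4, Mul(-36, -17))), 4455)) = Mul(Add(Add(11, -6), Add(-3, Mul(Rational(-15, 4), Rational(1, 65)))), Add(Add(-2019, Add(-4, 612)), 4455)) = Mul(Add(5, Add(-3, Rational(-3, 52))), Add(Add(-2019, 608), 4455)) = Mul(Add(5, Rational(-159, 52)), Add(-1411, 4455)) = Mul(Rational(101, 52), 3044) = Rational(76861, 13)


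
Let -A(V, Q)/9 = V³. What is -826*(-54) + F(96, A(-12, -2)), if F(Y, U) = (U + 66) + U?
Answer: 75774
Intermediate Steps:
A(V, Q) = -9*V³
F(Y, U) = 66 + 2*U (F(Y, U) = (66 + U) + U = 66 + 2*U)
-826*(-54) + F(96, A(-12, -2)) = -826*(-54) + (66 + 2*(-9*(-12)³)) = 44604 + (66 + 2*(-9*(-1728))) = 44604 + (66 + 2*15552) = 44604 + (66 + 31104) = 44604 + 31170 = 75774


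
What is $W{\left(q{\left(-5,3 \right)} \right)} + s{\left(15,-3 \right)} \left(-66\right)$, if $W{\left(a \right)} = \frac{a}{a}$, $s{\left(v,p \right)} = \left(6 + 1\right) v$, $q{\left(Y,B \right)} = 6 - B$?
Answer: $-6929$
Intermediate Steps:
$s{\left(v,p \right)} = 7 v$
$W{\left(a \right)} = 1$
$W{\left(q{\left(-5,3 \right)} \right)} + s{\left(15,-3 \right)} \left(-66\right) = 1 + 7 \cdot 15 \left(-66\right) = 1 + 105 \left(-66\right) = 1 - 6930 = -6929$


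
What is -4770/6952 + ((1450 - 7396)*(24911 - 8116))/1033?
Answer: -347126495025/3590708 ≈ -96674.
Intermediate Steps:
-4770/6952 + ((1450 - 7396)*(24911 - 8116))/1033 = -4770*1/6952 - 5946*16795*(1/1033) = -2385/3476 - 99863070*1/1033 = -2385/3476 - 99863070/1033 = -347126495025/3590708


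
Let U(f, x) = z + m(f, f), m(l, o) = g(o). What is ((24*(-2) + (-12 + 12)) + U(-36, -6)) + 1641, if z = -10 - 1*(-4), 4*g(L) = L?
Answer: 1578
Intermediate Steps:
g(L) = L/4
m(l, o) = o/4
z = -6 (z = -10 + 4 = -6)
U(f, x) = -6 + f/4
((24*(-2) + (-12 + 12)) + U(-36, -6)) + 1641 = ((24*(-2) + (-12 + 12)) + (-6 + (¼)*(-36))) + 1641 = ((-48 + 0) + (-6 - 9)) + 1641 = (-48 - 15) + 1641 = -63 + 1641 = 1578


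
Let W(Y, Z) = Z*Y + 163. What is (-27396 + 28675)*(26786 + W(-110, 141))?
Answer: 14630481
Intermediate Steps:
W(Y, Z) = 163 + Y*Z (W(Y, Z) = Y*Z + 163 = 163 + Y*Z)
(-27396 + 28675)*(26786 + W(-110, 141)) = (-27396 + 28675)*(26786 + (163 - 110*141)) = 1279*(26786 + (163 - 15510)) = 1279*(26786 - 15347) = 1279*11439 = 14630481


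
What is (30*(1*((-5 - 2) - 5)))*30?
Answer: -10800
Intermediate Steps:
(30*(1*((-5 - 2) - 5)))*30 = (30*(1*(-7 - 5)))*30 = (30*(1*(-12)))*30 = (30*(-12))*30 = -360*30 = -10800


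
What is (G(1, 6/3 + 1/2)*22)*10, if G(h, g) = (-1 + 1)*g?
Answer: 0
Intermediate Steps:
G(h, g) = 0 (G(h, g) = 0*g = 0)
(G(1, 6/3 + 1/2)*22)*10 = (0*22)*10 = 0*10 = 0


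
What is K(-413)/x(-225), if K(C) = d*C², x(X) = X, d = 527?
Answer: -89889863/225 ≈ -3.9951e+5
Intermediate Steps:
K(C) = 527*C²
K(-413)/x(-225) = (527*(-413)²)/(-225) = (527*170569)*(-1/225) = 89889863*(-1/225) = -89889863/225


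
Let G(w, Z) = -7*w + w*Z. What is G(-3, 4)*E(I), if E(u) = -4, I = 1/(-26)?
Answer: -36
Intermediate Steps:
I = -1/26 ≈ -0.038462
G(w, Z) = -7*w + Z*w
G(-3, 4)*E(I) = -3*(-7 + 4)*(-4) = -3*(-3)*(-4) = 9*(-4) = -36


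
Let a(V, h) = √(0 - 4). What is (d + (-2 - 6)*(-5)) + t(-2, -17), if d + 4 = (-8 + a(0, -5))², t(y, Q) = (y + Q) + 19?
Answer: 96 - 32*I ≈ 96.0 - 32.0*I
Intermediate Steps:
a(V, h) = 2*I (a(V, h) = √(-4) = 2*I)
t(y, Q) = 19 + Q + y (t(y, Q) = (Q + y) + 19 = 19 + Q + y)
d = -4 + (-8 + 2*I)² ≈ 56.0 - 32.0*I
(d + (-2 - 6)*(-5)) + t(-2, -17) = ((56 - 32*I) + (-2 - 6)*(-5)) + (19 - 17 - 2) = ((56 - 32*I) - 8*(-5)) + 0 = ((56 - 32*I) + 40) + 0 = (96 - 32*I) + 0 = 96 - 32*I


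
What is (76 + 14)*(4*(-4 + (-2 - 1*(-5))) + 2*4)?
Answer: 360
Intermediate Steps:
(76 + 14)*(4*(-4 + (-2 - 1*(-5))) + 2*4) = 90*(4*(-4 + (-2 + 5)) + 8) = 90*(4*(-4 + 3) + 8) = 90*(4*(-1) + 8) = 90*(-4 + 8) = 90*4 = 360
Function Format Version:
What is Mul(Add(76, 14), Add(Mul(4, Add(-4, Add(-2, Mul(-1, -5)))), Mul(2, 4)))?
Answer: 360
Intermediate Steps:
Mul(Add(76, 14), Add(Mul(4, Add(-4, Add(-2, Mul(-1, -5)))), Mul(2, 4))) = Mul(90, Add(Mul(4, Add(-4, Add(-2, 5))), 8)) = Mul(90, Add(Mul(4, Add(-4, 3)), 8)) = Mul(90, Add(Mul(4, -1), 8)) = Mul(90, Add(-4, 8)) = Mul(90, 4) = 360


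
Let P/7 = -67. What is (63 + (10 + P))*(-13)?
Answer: 5148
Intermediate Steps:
P = -469 (P = 7*(-67) = -469)
(63 + (10 + P))*(-13) = (63 + (10 - 469))*(-13) = (63 - 459)*(-13) = -396*(-13) = 5148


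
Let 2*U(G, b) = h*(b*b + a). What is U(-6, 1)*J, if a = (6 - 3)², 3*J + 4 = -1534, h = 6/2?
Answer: -7690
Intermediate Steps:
h = 3 (h = 6*(½) = 3)
J = -1538/3 (J = -4/3 + (⅓)*(-1534) = -4/3 - 1534/3 = -1538/3 ≈ -512.67)
a = 9 (a = 3² = 9)
U(G, b) = 27/2 + 3*b²/2 (U(G, b) = (3*(b*b + 9))/2 = (3*(b² + 9))/2 = (3*(9 + b²))/2 = (27 + 3*b²)/2 = 27/2 + 3*b²/2)
U(-6, 1)*J = (27/2 + (3/2)*1²)*(-1538/3) = (27/2 + (3/2)*1)*(-1538/3) = (27/2 + 3/2)*(-1538/3) = 15*(-1538/3) = -7690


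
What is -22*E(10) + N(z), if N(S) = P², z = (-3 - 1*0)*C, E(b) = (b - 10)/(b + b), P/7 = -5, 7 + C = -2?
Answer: 1225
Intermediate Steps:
C = -9 (C = -7 - 2 = -9)
P = -35 (P = 7*(-5) = -35)
E(b) = (-10 + b)/(2*b) (E(b) = (-10 + b)/((2*b)) = (-10 + b)*(1/(2*b)) = (-10 + b)/(2*b))
z = 27 (z = (-3 - 1*0)*(-9) = (-3 + 0)*(-9) = -3*(-9) = 27)
N(S) = 1225 (N(S) = (-35)² = 1225)
-22*E(10) + N(z) = -11*(-10 + 10)/10 + 1225 = -11*0/10 + 1225 = -22*0 + 1225 = 0 + 1225 = 1225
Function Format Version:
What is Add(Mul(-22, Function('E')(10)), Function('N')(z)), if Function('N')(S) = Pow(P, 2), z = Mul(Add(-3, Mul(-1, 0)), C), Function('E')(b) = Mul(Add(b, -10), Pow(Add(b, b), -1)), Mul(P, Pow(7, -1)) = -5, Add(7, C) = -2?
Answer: 1225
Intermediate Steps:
C = -9 (C = Add(-7, -2) = -9)
P = -35 (P = Mul(7, -5) = -35)
Function('E')(b) = Mul(Rational(1, 2), Pow(b, -1), Add(-10, b)) (Function('E')(b) = Mul(Add(-10, b), Pow(Mul(2, b), -1)) = Mul(Add(-10, b), Mul(Rational(1, 2), Pow(b, -1))) = Mul(Rational(1, 2), Pow(b, -1), Add(-10, b)))
z = 27 (z = Mul(Add(-3, Mul(-1, 0)), -9) = Mul(Add(-3, 0), -9) = Mul(-3, -9) = 27)
Function('N')(S) = 1225 (Function('N')(S) = Pow(-35, 2) = 1225)
Add(Mul(-22, Function('E')(10)), Function('N')(z)) = Add(Mul(-22, Mul(Rational(1, 2), Pow(10, -1), Add(-10, 10))), 1225) = Add(Mul(-22, Mul(Rational(1, 2), Rational(1, 10), 0)), 1225) = Add(Mul(-22, 0), 1225) = Add(0, 1225) = 1225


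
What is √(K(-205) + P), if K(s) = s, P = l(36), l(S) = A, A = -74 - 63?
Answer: 3*I*√38 ≈ 18.493*I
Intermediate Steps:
A = -137
l(S) = -137
P = -137
√(K(-205) + P) = √(-205 - 137) = √(-342) = 3*I*√38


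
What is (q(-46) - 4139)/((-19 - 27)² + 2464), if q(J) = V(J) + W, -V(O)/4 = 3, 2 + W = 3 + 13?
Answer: -4137/4580 ≈ -0.90328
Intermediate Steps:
W = 14 (W = -2 + (3 + 13) = -2 + 16 = 14)
V(O) = -12 (V(O) = -4*3 = -12)
q(J) = 2 (q(J) = -12 + 14 = 2)
(q(-46) - 4139)/((-19 - 27)² + 2464) = (2 - 4139)/((-19 - 27)² + 2464) = -4137/((-46)² + 2464) = -4137/(2116 + 2464) = -4137/4580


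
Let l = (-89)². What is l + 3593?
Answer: 11514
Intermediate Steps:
l = 7921
l + 3593 = 7921 + 3593 = 11514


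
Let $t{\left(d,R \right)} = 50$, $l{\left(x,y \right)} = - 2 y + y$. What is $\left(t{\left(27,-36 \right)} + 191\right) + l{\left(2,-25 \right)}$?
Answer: $266$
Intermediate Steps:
$l{\left(x,y \right)} = - y$
$\left(t{\left(27,-36 \right)} + 191\right) + l{\left(2,-25 \right)} = \left(50 + 191\right) - -25 = 241 + 25 = 266$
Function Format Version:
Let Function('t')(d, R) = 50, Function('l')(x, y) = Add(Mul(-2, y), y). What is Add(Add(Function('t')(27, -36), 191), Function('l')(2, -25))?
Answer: 266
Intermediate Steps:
Function('l')(x, y) = Mul(-1, y)
Add(Add(Function('t')(27, -36), 191), Function('l')(2, -25)) = Add(Add(50, 191), Mul(-1, -25)) = Add(241, 25) = 266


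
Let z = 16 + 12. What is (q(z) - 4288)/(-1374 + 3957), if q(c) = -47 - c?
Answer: -4363/2583 ≈ -1.6891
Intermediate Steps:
z = 28
(q(z) - 4288)/(-1374 + 3957) = ((-47 - 1*28) - 4288)/(-1374 + 3957) = ((-47 - 28) - 4288)/2583 = (-75 - 4288)*(1/2583) = -4363*1/2583 = -4363/2583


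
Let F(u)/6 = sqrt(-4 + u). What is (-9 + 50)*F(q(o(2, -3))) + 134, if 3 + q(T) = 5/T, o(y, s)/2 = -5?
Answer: 134 + 123*I*sqrt(30) ≈ 134.0 + 673.7*I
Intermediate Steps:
o(y, s) = -10 (o(y, s) = 2*(-5) = -10)
q(T) = -3 + 5/T
F(u) = 6*sqrt(-4 + u)
(-9 + 50)*F(q(o(2, -3))) + 134 = (-9 + 50)*(6*sqrt(-4 + (-3 + 5/(-10)))) + 134 = 41*(6*sqrt(-4 + (-3 + 5*(-1/10)))) + 134 = 41*(6*sqrt(-4 + (-3 - 1/2))) + 134 = 41*(6*sqrt(-4 - 7/2)) + 134 = 41*(6*sqrt(-15/2)) + 134 = 41*(6*(I*sqrt(30)/2)) + 134 = 41*(3*I*sqrt(30)) + 134 = 123*I*sqrt(30) + 134 = 134 + 123*I*sqrt(30)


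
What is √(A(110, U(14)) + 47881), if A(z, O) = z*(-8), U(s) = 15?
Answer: √47001 ≈ 216.80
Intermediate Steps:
A(z, O) = -8*z
√(A(110, U(14)) + 47881) = √(-8*110 + 47881) = √(-880 + 47881) = √47001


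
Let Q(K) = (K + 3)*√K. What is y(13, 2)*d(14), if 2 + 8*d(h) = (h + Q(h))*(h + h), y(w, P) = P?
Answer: 195/2 + 119*√14 ≈ 542.76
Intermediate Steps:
Q(K) = √K*(3 + K) (Q(K) = (3 + K)*√K = √K*(3 + K))
d(h) = -¼ + h*(h + √h*(3 + h))/4 (d(h) = -¼ + ((h + √h*(3 + h))*(h + h))/8 = -¼ + ((h + √h*(3 + h))*(2*h))/8 = -¼ + (2*h*(h + √h*(3 + h)))/8 = -¼ + h*(h + √h*(3 + h))/4)
y(13, 2)*d(14) = 2*(-¼ + (¼)*14² + 14^(3/2)*(3 + 14)/4) = 2*(-¼ + (¼)*196 + (¼)*(14*√14)*17) = 2*(-¼ + 49 + 119*√14/2) = 2*(195/4 + 119*√14/2) = 195/2 + 119*√14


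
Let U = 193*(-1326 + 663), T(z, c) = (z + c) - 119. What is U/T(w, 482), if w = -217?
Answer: -127959/146 ≈ -876.43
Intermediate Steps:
T(z, c) = -119 + c + z (T(z, c) = (c + z) - 119 = -119 + c + z)
U = -127959 (U = 193*(-663) = -127959)
U/T(w, 482) = -127959/(-119 + 482 - 217) = -127959/146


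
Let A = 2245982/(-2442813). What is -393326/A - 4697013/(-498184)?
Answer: 239338314958463379/559456148344 ≈ 4.2781e+5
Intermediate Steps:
A = -2245982/2442813 (A = 2245982*(-1/2442813) = -2245982/2442813 ≈ -0.91942)
-393326/A - 4697013/(-498184) = -393326/(-2245982/2442813) - 4697013/(-498184) = -393326*(-2442813/2245982) - 4697013*(-1/498184) = 480410933019/1122991 + 4697013/498184 = 239338314958463379/559456148344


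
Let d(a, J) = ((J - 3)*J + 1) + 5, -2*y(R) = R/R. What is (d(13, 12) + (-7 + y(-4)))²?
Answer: 45369/4 ≈ 11342.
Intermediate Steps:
y(R) = -½ (y(R) = -R/(2*R) = -½*1 = -½)
d(a, J) = 6 + J*(-3 + J) (d(a, J) = ((-3 + J)*J + 1) + 5 = (J*(-3 + J) + 1) + 5 = (1 + J*(-3 + J)) + 5 = 6 + J*(-3 + J))
(d(13, 12) + (-7 + y(-4)))² = ((6 + 12² - 3*12) + (-7 - ½))² = ((6 + 144 - 36) - 15/2)² = (114 - 15/2)² = (213/2)² = 45369/4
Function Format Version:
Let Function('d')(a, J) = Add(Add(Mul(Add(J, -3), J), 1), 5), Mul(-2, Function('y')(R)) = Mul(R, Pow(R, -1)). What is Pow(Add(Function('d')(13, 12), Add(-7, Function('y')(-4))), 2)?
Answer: Rational(45369, 4) ≈ 11342.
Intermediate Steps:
Function('y')(R) = Rational(-1, 2) (Function('y')(R) = Mul(Rational(-1, 2), Mul(R, Pow(R, -1))) = Mul(Rational(-1, 2), 1) = Rational(-1, 2))
Function('d')(a, J) = Add(6, Mul(J, Add(-3, J))) (Function('d')(a, J) = Add(Add(Mul(Add(-3, J), J), 1), 5) = Add(Add(Mul(J, Add(-3, J)), 1), 5) = Add(Add(1, Mul(J, Add(-3, J))), 5) = Add(6, Mul(J, Add(-3, J))))
Pow(Add(Function('d')(13, 12), Add(-7, Function('y')(-4))), 2) = Pow(Add(Add(6, Pow(12, 2), Mul(-3, 12)), Add(-7, Rational(-1, 2))), 2) = Pow(Add(Add(6, 144, -36), Rational(-15, 2)), 2) = Pow(Add(114, Rational(-15, 2)), 2) = Pow(Rational(213, 2), 2) = Rational(45369, 4)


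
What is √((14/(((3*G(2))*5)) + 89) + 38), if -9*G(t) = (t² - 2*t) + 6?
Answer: 2*√785/5 ≈ 11.207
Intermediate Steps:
G(t) = -⅔ - t²/9 + 2*t/9 (G(t) = -((t² - 2*t) + 6)/9 = -(6 + t² - 2*t)/9 = -⅔ - t²/9 + 2*t/9)
√((14/(((3*G(2))*5)) + 89) + 38) = √((14/(((3*(-⅔ - ⅑*2² + (2/9)*2))*5)) + 89) + 38) = √((14/(((3*(-⅔ - ⅑*4 + 4/9))*5)) + 89) + 38) = √((14/(((3*(-⅔ - 4/9 + 4/9))*5)) + 89) + 38) = √((14/(((3*(-⅔))*5)) + 89) + 38) = √((14/((-2*5)) + 89) + 38) = √((14/(-10) + 89) + 38) = √((14*(-⅒) + 89) + 38) = √((-7/5 + 89) + 38) = √(438/5 + 38) = √(628/5) = 2*√785/5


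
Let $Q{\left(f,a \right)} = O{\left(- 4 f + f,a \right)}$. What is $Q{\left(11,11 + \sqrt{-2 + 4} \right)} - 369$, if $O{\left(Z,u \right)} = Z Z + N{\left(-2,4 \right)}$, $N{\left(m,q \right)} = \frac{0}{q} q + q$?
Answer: $724$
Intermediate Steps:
$N{\left(m,q \right)} = q$ ($N{\left(m,q \right)} = 0 q + q = 0 + q = q$)
$O{\left(Z,u \right)} = 4 + Z^{2}$ ($O{\left(Z,u \right)} = Z Z + 4 = Z^{2} + 4 = 4 + Z^{2}$)
$Q{\left(f,a \right)} = 4 + 9 f^{2}$ ($Q{\left(f,a \right)} = 4 + \left(- 4 f + f\right)^{2} = 4 + \left(- 3 f\right)^{2} = 4 + 9 f^{2}$)
$Q{\left(11,11 + \sqrt{-2 + 4} \right)} - 369 = \left(4 + 9 \cdot 11^{2}\right) - 369 = \left(4 + 9 \cdot 121\right) - 369 = \left(4 + 1089\right) - 369 = 1093 - 369 = 724$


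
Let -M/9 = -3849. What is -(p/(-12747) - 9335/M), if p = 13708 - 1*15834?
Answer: 15115493/147189609 ≈ 0.10269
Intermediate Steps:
M = 34641 (M = -9*(-3849) = 34641)
p = -2126 (p = 13708 - 15834 = -2126)
-(p/(-12747) - 9335/M) = -(-2126/(-12747) - 9335/34641) = -(-2126*(-1/12747) - 9335*1/34641) = -(2126/12747 - 9335/34641) = -1*(-15115493/147189609) = 15115493/147189609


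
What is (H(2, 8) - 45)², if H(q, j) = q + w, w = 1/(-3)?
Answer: 16900/9 ≈ 1877.8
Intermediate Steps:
w = -⅓ ≈ -0.33333
H(q, j) = -⅓ + q (H(q, j) = q - ⅓ = -⅓ + q)
(H(2, 8) - 45)² = ((-⅓ + 2) - 45)² = (5/3 - 45)² = (-130/3)² = 16900/9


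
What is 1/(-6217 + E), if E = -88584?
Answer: -1/94801 ≈ -1.0548e-5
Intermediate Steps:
1/(-6217 + E) = 1/(-6217 - 88584) = 1/(-94801) = -1/94801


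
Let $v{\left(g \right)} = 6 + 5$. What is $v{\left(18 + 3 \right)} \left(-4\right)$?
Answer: $-44$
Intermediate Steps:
$v{\left(g \right)} = 11$
$v{\left(18 + 3 \right)} \left(-4\right) = 11 \left(-4\right) = -44$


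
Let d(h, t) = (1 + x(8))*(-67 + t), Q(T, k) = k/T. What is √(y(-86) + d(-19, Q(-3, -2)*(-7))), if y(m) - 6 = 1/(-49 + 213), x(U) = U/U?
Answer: I*√8310495/246 ≈ 11.719*I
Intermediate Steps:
x(U) = 1
y(m) = 985/164 (y(m) = 6 + 1/(-49 + 213) = 6 + 1/164 = 985/164)
d(h, t) = -134 + 2*t (d(h, t) = (1 + 1)*(-67 + t) = 2*(-67 + t) = -134 + 2*t)
√(y(-86) + d(-19, Q(-3, -2)*(-7))) = √(985/164 + (-134 + 2*(-2/(-3)*(-7)))) = √(985/164 + (-134 + 2*(-2*(-⅓)*(-7)))) = √(985/164 + (-134 + 2*((⅔)*(-7)))) = √(985/164 + (-134 + 2*(-14/3))) = √(985/164 + (-134 - 28/3)) = √(985/164 - 430/3) = √(-67565/492) = I*√8310495/246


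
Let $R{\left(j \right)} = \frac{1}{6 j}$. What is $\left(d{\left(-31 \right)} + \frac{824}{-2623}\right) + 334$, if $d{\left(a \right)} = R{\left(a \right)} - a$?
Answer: $\frac{177919583}{487878} \approx 364.68$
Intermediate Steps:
$R{\left(j \right)} = \frac{1}{6 j}$
$d{\left(a \right)} = - a + \frac{1}{6 a}$ ($d{\left(a \right)} = \frac{1}{6 a} - a = - a + \frac{1}{6 a}$)
$\left(d{\left(-31 \right)} + \frac{824}{-2623}\right) + 334 = \left(\left(\left(-1\right) \left(-31\right) + \frac{1}{6 \left(-31\right)}\right) + \frac{824}{-2623}\right) + 334 = \left(\left(31 + \frac{1}{6} \left(- \frac{1}{31}\right)\right) + 824 \left(- \frac{1}{2623}\right)\right) + 334 = \left(\left(31 - \frac{1}{186}\right) - \frac{824}{2623}\right) + 334 = \left(\frac{5765}{186} - \frac{824}{2623}\right) + 334 = \frac{14968331}{487878} + 334 = \frac{177919583}{487878}$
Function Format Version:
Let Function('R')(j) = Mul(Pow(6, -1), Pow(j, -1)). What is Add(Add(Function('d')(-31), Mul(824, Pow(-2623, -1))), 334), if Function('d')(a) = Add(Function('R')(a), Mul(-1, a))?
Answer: Rational(177919583, 487878) ≈ 364.68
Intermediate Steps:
Function('R')(j) = Mul(Rational(1, 6), Pow(j, -1))
Function('d')(a) = Add(Mul(-1, a), Mul(Rational(1, 6), Pow(a, -1))) (Function('d')(a) = Add(Mul(Rational(1, 6), Pow(a, -1)), Mul(-1, a)) = Add(Mul(-1, a), Mul(Rational(1, 6), Pow(a, -1))))
Add(Add(Function('d')(-31), Mul(824, Pow(-2623, -1))), 334) = Add(Add(Add(Mul(-1, -31), Mul(Rational(1, 6), Pow(-31, -1))), Mul(824, Pow(-2623, -1))), 334) = Add(Add(Add(31, Mul(Rational(1, 6), Rational(-1, 31))), Mul(824, Rational(-1, 2623))), 334) = Add(Add(Add(31, Rational(-1, 186)), Rational(-824, 2623)), 334) = Add(Add(Rational(5765, 186), Rational(-824, 2623)), 334) = Add(Rational(14968331, 487878), 334) = Rational(177919583, 487878)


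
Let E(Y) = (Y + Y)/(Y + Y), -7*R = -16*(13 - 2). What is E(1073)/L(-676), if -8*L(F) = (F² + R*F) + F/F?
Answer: -56/3079863 ≈ -1.8183e-5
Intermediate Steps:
R = 176/7 (R = -(-16)*(13 - 2)/7 = -(-16)*11/7 = -⅐*(-176) = 176/7 ≈ 25.143)
L(F) = -⅛ - 22*F/7 - F²/8 (L(F) = -((F² + 176*F/7) + F/F)/8 = -((F² + 176*F/7) + 1)/8 = -(1 + F² + 176*F/7)/8 = -⅛ - 22*F/7 - F²/8)
E(Y) = 1 (E(Y) = (2*Y)/((2*Y)) = (2*Y)*(1/(2*Y)) = 1)
E(1073)/L(-676) = 1/(-⅛ - 22/7*(-676) - ⅛*(-676)²) = 1/(-⅛ + 14872/7 - ⅛*456976) = 1/(-⅛ + 14872/7 - 57122) = 1/(-3079863/56) = 1*(-56/3079863) = -56/3079863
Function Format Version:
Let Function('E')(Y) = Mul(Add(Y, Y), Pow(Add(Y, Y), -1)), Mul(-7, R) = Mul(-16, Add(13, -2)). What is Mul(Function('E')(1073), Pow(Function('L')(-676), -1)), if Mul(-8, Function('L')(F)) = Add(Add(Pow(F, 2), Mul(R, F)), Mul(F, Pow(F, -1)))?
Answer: Rational(-56, 3079863) ≈ -1.8183e-5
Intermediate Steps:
R = Rational(176, 7) (R = Mul(Rational(-1, 7), Mul(-16, Add(13, -2))) = Mul(Rational(-1, 7), Mul(-16, 11)) = Mul(Rational(-1, 7), -176) = Rational(176, 7) ≈ 25.143)
Function('L')(F) = Add(Rational(-1, 8), Mul(Rational(-22, 7), F), Mul(Rational(-1, 8), Pow(F, 2))) (Function('L')(F) = Mul(Rational(-1, 8), Add(Add(Pow(F, 2), Mul(Rational(176, 7), F)), Mul(F, Pow(F, -1)))) = Mul(Rational(-1, 8), Add(Add(Pow(F, 2), Mul(Rational(176, 7), F)), 1)) = Mul(Rational(-1, 8), Add(1, Pow(F, 2), Mul(Rational(176, 7), F))) = Add(Rational(-1, 8), Mul(Rational(-22, 7), F), Mul(Rational(-1, 8), Pow(F, 2))))
Function('E')(Y) = 1 (Function('E')(Y) = Mul(Mul(2, Y), Pow(Mul(2, Y), -1)) = Mul(Mul(2, Y), Mul(Rational(1, 2), Pow(Y, -1))) = 1)
Mul(Function('E')(1073), Pow(Function('L')(-676), -1)) = Mul(1, Pow(Add(Rational(-1, 8), Mul(Rational(-22, 7), -676), Mul(Rational(-1, 8), Pow(-676, 2))), -1)) = Mul(1, Pow(Add(Rational(-1, 8), Rational(14872, 7), Mul(Rational(-1, 8), 456976)), -1)) = Mul(1, Pow(Add(Rational(-1, 8), Rational(14872, 7), -57122), -1)) = Mul(1, Pow(Rational(-3079863, 56), -1)) = Mul(1, Rational(-56, 3079863)) = Rational(-56, 3079863)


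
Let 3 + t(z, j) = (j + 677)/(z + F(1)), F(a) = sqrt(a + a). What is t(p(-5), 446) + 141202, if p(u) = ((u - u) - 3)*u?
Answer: 31504222/223 - 1123*sqrt(2)/223 ≈ 1.4127e+5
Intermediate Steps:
F(a) = sqrt(2)*sqrt(a) (F(a) = sqrt(2*a) = sqrt(2)*sqrt(a))
p(u) = -3*u (p(u) = (0 - 3)*u = -3*u)
t(z, j) = -3 + (677 + j)/(z + sqrt(2)) (t(z, j) = -3 + (j + 677)/(z + sqrt(2)*sqrt(1)) = -3 + (677 + j)/(z + sqrt(2)*1) = -3 + (677 + j)/(z + sqrt(2)))
t(p(-5), 446) + 141202 = (677 + 446 - (-9)*(-5) - 3*sqrt(2))/(-3*(-5) + sqrt(2)) + 141202 = (677 + 446 - 3*15 - 3*sqrt(2))/(15 + sqrt(2)) + 141202 = (677 + 446 - 45 - 3*sqrt(2))/(15 + sqrt(2)) + 141202 = (1078 - 3*sqrt(2))/(15 + sqrt(2)) + 141202 = 141202 + (1078 - 3*sqrt(2))/(15 + sqrt(2))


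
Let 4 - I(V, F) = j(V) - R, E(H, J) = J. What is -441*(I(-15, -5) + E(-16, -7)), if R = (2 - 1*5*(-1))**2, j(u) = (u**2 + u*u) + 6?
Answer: 180810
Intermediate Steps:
j(u) = 6 + 2*u**2 (j(u) = (u**2 + u**2) + 6 = 2*u**2 + 6 = 6 + 2*u**2)
R = 49 (R = (2 - 5*(-1))**2 = (2 + 5)**2 = 7**2 = 49)
I(V, F) = 47 - 2*V**2 (I(V, F) = 4 - ((6 + 2*V**2) - 1*49) = 4 - ((6 + 2*V**2) - 49) = 4 - (-43 + 2*V**2) = 4 + (43 - 2*V**2) = 47 - 2*V**2)
-441*(I(-15, -5) + E(-16, -7)) = -441*((47 - 2*(-15)**2) - 7) = -441*((47 - 2*225) - 7) = -441*((47 - 450) - 7) = -441*(-403 - 7) = -441*(-410) = 180810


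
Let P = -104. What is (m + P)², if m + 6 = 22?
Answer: 7744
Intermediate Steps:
m = 16 (m = -6 + 22 = 16)
(m + P)² = (16 - 104)² = (-88)² = 7744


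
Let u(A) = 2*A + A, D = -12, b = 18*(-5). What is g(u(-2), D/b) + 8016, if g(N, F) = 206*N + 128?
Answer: 6908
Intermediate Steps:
b = -90
u(A) = 3*A
g(N, F) = 128 + 206*N
g(u(-2), D/b) + 8016 = (128 + 206*(3*(-2))) + 8016 = (128 + 206*(-6)) + 8016 = (128 - 1236) + 8016 = -1108 + 8016 = 6908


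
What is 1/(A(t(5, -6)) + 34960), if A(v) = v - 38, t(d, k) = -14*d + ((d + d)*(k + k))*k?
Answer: 1/35572 ≈ 2.8112e-5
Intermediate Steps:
t(d, k) = -14*d + 4*d*k² (t(d, k) = -14*d + ((2*d)*(2*k))*k = -14*d + (4*d*k)*k = -14*d + 4*d*k²)
A(v) = -38 + v
1/(A(t(5, -6)) + 34960) = 1/((-38 + 2*5*(-7 + 2*(-6)²)) + 34960) = 1/((-38 + 2*5*(-7 + 2*36)) + 34960) = 1/((-38 + 2*5*(-7 + 72)) + 34960) = 1/((-38 + 2*5*65) + 34960) = 1/((-38 + 650) + 34960) = 1/(612 + 34960) = 1/35572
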